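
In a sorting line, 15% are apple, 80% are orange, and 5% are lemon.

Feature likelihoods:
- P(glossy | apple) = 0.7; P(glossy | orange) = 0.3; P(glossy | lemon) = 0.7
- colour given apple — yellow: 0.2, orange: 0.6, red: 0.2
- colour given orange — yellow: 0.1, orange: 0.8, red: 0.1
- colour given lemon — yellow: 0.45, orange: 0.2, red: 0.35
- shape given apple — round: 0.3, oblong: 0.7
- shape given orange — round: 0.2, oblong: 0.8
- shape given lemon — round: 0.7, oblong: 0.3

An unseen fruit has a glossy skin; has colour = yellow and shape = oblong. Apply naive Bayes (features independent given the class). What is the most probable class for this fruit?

orange

apple: 0.15 × 0.7 × 0.2 × 0.7 = 0.0147
orange: 0.8 × 0.3 × 0.1 × 0.8 = 0.0192
lemon: 0.05 × 0.7 × 0.45 × 0.3 = 0.004725
Highest score → orange.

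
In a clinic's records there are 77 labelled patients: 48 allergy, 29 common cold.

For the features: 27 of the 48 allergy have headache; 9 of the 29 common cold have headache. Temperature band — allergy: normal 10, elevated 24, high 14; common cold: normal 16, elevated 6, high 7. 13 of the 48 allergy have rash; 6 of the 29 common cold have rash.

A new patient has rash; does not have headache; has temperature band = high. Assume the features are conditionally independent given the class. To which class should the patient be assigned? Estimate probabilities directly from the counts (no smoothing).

allergy: (48/77) × (21/48) × (14/48) × (13/48) ≈ 0.0215436
common cold: (29/77) × (20/29) × (7/29) × (6/29) ≈ 0.0129716
Highest score → allergy.

allergy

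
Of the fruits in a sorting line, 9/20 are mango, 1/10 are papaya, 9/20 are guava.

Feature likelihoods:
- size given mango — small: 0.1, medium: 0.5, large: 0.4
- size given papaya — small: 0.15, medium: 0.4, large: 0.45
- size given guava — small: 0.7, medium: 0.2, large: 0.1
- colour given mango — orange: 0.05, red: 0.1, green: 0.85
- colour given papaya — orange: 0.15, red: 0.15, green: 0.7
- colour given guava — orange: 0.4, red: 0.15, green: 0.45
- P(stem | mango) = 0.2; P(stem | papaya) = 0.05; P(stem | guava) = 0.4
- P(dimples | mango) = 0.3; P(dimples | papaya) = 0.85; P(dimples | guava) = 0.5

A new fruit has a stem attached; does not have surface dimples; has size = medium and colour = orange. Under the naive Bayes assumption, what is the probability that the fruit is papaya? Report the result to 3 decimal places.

mango: 0.45 × 0.5 × 0.05 × 0.2 × (1−0.3) = 0.001575
papaya: 0.1 × 0.4 × 0.15 × 0.05 × (1−0.85) = 0.000045
guava: 0.45 × 0.2 × 0.4 × 0.4 × (1−0.5) = 0.0072
P(papaya | x) = 0.000045 / 0.00882 ≈ 0.005

0.005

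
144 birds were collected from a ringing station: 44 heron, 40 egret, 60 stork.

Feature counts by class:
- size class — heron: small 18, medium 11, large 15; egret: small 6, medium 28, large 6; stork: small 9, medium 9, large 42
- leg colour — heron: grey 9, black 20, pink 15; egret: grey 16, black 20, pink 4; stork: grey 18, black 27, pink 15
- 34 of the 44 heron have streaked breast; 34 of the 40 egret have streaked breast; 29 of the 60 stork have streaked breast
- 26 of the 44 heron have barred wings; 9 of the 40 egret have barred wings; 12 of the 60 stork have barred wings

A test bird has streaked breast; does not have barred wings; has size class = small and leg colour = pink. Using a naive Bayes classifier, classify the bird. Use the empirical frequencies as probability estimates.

heron

heron: (44/144) × (18/44) × (15/44) × (34/44) × (18/44) ≈ 0.0134708
egret: (40/144) × (6/40) × (4/40) × (34/40) × (31/40) ≈ 0.00274479
stork: (60/144) × (9/60) × (15/60) × (29/60) × (48/60) ≈ 0.00604167
Highest score → heron.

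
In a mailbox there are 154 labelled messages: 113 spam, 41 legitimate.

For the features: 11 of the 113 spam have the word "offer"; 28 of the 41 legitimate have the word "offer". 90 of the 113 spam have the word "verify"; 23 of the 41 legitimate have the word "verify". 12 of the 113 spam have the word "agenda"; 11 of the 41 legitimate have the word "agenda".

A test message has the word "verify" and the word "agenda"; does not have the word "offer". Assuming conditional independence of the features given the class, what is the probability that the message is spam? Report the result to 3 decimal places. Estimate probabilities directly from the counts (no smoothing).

spam: (113/154) × (102/113) × (90/113) × (12/113) ≈ 0.0560204
legitimate: (41/154) × (13/41) × (23/41) × (11/41) ≈ 0.012705
P(spam | x) = 0.0560204 / 0.0687254 ≈ 0.815

0.815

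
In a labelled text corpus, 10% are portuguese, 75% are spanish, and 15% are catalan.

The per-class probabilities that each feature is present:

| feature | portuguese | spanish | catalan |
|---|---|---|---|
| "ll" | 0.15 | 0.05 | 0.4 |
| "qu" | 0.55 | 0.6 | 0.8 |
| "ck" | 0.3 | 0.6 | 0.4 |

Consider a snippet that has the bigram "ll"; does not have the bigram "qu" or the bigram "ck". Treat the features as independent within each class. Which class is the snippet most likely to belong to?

portuguese: 0.1 × 0.15 × (1−0.55) × (1−0.3) = 0.004725
spanish: 0.75 × 0.05 × (1−0.6) × (1−0.6) = 0.006
catalan: 0.15 × 0.4 × (1−0.8) × (1−0.4) = 0.0072
Highest score → catalan.

catalan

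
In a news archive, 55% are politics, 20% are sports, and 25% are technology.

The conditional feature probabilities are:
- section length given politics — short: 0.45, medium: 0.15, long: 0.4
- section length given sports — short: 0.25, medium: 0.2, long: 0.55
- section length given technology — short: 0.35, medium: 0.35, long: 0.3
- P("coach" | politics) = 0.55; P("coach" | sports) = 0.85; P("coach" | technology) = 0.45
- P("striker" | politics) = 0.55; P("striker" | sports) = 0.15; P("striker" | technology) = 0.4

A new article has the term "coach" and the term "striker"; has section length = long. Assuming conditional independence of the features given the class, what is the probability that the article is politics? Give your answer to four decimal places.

0.7074

politics: 0.55 × 0.4 × 0.55 × 0.55 = 0.06655
sports: 0.2 × 0.55 × 0.85 × 0.15 = 0.014025
technology: 0.25 × 0.3 × 0.45 × 0.4 = 0.0135
P(politics | x) = 0.06655 / 0.094075 ≈ 0.7074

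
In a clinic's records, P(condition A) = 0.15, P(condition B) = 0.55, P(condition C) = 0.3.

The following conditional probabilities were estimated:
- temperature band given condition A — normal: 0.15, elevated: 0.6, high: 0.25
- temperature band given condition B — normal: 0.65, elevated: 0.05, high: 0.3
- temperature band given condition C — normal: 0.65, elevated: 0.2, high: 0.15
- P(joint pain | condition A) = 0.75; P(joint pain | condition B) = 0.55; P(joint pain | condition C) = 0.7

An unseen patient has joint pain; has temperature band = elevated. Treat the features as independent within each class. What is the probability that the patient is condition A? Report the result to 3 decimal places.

0.542

condition A: 0.15 × 0.6 × 0.75 = 0.0675
condition B: 0.55 × 0.05 × 0.55 = 0.015125
condition C: 0.3 × 0.2 × 0.7 = 0.042
P(condition A | x) = 0.0675 / 0.124625 ≈ 0.542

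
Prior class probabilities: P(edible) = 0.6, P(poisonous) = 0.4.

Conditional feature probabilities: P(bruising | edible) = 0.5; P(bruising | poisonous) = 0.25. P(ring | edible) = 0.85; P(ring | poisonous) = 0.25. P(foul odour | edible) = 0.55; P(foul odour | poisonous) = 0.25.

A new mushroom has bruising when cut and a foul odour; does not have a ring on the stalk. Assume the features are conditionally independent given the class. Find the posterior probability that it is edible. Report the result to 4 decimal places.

0.5690

edible: 0.6 × 0.5 × (1−0.85) × 0.55 = 0.02475
poisonous: 0.4 × 0.25 × (1−0.25) × 0.25 = 0.01875
P(edible | x) = 0.02475 / 0.0435 ≈ 0.5690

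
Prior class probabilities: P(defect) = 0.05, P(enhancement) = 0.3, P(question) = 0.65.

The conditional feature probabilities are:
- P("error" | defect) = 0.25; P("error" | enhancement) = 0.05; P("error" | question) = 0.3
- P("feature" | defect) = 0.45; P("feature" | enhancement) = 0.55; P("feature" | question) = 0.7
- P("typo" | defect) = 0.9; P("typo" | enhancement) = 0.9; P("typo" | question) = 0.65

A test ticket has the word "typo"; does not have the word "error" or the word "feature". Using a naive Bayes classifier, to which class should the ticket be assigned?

defect: 0.05 × (1−0.25) × (1−0.45) × 0.9 = 0.0185625
enhancement: 0.3 × (1−0.05) × (1−0.55) × 0.9 = 0.115425
question: 0.65 × (1−0.3) × (1−0.7) × 0.65 = 0.088725
Highest score → enhancement.

enhancement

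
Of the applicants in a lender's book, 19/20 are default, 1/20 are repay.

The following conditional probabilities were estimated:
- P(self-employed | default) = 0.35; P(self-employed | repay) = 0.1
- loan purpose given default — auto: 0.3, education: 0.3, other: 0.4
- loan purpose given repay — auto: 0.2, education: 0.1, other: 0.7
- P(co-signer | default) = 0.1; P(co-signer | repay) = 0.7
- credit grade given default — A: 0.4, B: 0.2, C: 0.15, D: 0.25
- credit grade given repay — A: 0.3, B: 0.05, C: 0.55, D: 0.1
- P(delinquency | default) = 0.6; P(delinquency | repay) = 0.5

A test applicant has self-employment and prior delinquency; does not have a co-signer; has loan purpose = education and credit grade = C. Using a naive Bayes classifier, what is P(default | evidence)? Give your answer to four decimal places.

default: 0.95 × 0.35 × 0.3 × (1−0.1) × 0.15 × 0.6 = 0.00807975
repay: 0.05 × 0.1 × 0.1 × (1−0.7) × 0.55 × 0.5 = 0.00004125
P(default | x) = 0.00807975 / 0.008121 ≈ 0.9949

0.9949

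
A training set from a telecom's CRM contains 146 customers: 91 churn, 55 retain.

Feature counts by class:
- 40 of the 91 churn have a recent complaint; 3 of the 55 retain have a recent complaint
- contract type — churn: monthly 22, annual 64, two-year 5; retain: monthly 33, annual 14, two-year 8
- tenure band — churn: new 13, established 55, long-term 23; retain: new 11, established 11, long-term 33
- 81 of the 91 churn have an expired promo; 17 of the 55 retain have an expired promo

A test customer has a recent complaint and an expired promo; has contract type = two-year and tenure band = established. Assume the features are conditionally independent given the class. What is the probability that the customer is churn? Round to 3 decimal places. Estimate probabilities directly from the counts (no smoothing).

churn: (91/146) × (40/91) × (5/91) × (55/91) × (81/91) ≈ 0.00809843
retain: (55/146) × (3/55) × (8/55) × (11/55) × (17/55) ≈ 0.000184762
P(churn | x) = 0.00809843 / 0.008283192 ≈ 0.978

0.978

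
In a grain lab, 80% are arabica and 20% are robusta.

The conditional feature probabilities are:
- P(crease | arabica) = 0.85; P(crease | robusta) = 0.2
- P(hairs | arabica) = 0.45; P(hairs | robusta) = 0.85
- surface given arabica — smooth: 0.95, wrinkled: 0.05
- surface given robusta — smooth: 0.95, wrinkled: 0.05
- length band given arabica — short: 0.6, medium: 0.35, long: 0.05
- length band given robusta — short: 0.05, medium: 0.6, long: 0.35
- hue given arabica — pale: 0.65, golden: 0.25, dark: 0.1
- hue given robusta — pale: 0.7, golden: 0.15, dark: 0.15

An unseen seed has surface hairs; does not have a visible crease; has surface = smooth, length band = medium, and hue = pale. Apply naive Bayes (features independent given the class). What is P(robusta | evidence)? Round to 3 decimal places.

arabica: 0.8 × (1−0.85) × 0.45 × 0.95 × 0.35 × 0.65 = 0.01167075
robusta: 0.2 × (1−0.2) × 0.85 × 0.95 × 0.6 × 0.7 = 0.054264
P(robusta | x) = 0.054264 / 0.06593475 ≈ 0.823

0.823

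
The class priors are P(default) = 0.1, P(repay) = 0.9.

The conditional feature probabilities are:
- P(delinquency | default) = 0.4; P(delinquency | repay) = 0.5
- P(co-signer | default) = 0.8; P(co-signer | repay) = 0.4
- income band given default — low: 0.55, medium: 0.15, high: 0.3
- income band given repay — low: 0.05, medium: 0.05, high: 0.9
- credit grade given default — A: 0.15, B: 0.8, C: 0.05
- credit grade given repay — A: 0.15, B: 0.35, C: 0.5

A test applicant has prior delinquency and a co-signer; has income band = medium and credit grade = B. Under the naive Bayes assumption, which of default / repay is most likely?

default: 0.1 × 0.4 × 0.8 × 0.15 × 0.8 = 0.00384
repay: 0.9 × 0.5 × 0.4 × 0.05 × 0.35 = 0.00315
Highest score → default.

default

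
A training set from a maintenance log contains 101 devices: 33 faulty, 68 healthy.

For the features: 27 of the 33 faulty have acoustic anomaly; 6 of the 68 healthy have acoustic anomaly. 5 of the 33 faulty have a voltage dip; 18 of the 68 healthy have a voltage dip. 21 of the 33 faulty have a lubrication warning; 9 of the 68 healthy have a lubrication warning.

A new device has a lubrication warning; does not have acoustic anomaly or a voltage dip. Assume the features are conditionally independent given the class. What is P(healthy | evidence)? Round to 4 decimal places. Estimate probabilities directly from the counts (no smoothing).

0.6506

faulty: (33/101) × (6/33) × (28/33) × (21/33) ≈ 0.0320759
healthy: (68/101) × (62/68) × (50/68) × (9/68) ≈ 0.05974
P(healthy | x) = 0.05974 / 0.0918159 ≈ 0.6506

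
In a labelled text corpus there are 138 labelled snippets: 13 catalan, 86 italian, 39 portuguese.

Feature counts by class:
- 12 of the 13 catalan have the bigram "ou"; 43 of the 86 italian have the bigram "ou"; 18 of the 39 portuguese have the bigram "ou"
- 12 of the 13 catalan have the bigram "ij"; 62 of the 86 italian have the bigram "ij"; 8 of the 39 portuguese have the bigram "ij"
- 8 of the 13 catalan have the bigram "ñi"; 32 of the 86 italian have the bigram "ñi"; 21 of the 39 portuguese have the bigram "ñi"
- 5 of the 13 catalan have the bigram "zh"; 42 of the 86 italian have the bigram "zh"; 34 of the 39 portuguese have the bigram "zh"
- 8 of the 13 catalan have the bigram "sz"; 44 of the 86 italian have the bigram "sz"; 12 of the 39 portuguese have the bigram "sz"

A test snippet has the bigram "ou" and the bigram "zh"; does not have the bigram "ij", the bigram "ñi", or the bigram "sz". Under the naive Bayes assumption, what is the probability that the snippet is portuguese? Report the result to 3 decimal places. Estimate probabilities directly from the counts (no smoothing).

0.683

catalan: (13/138) × (12/13) × (1/13) × (5/13) × (5/13) × (5/13) ≈ 0.000380574
italian: (86/138) × (43/86) × (24/86) × (54/86) × (42/86) × (42/86) ≈ 0.0130226
portuguese: (39/138) × (18/39) × (31/39) × (18/39) × (34/39) × (27/39) ≈ 0.028881
P(portuguese | x) = 0.028881 / 0.042284174 ≈ 0.683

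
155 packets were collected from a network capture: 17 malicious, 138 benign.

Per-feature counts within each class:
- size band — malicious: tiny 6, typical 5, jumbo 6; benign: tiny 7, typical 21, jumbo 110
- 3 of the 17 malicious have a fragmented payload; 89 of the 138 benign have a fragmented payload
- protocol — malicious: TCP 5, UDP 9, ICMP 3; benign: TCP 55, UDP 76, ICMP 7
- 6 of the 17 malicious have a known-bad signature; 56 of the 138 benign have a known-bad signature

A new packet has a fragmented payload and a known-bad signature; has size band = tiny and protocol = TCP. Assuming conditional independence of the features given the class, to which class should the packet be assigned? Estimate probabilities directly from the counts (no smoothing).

malicious: (17/155) × (6/17) × (3/17) × (5/17) × (6/17) ≈ 0.000709113
benign: (138/155) × (7/138) × (89/138) × (55/138) × (56/138) ≈ 0.00471053
Highest score → benign.

benign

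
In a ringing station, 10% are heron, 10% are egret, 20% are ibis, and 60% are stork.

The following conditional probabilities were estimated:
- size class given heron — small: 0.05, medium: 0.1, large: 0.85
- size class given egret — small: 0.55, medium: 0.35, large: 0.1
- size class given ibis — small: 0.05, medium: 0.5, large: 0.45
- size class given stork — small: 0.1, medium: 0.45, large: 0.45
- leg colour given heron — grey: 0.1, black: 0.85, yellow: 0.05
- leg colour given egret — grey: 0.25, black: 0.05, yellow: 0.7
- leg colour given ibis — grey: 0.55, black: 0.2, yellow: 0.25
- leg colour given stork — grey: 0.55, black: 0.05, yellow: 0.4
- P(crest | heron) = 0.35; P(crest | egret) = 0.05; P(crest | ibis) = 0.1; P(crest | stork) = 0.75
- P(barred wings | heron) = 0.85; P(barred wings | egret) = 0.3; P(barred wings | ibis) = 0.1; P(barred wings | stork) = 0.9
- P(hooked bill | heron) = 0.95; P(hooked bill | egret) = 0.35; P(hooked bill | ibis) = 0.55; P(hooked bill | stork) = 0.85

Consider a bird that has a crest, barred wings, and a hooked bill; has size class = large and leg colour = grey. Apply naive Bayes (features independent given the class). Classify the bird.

heron: 0.1 × 0.85 × 0.1 × 0.35 × 0.85 × 0.95 = 0.0024023125
egret: 0.1 × 0.1 × 0.25 × 0.05 × 0.3 × 0.35 = 0.000013125
ibis: 0.2 × 0.45 × 0.55 × 0.1 × 0.1 × 0.55 = 0.00027225
stork: 0.6 × 0.45 × 0.55 × 0.75 × 0.9 × 0.85 = 0.085201875
Highest score → stork.

stork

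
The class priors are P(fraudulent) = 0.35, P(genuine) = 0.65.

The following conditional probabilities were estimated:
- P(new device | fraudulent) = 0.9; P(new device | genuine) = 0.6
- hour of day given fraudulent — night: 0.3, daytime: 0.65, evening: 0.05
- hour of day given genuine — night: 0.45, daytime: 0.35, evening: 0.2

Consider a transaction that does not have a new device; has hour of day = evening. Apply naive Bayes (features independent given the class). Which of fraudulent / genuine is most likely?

fraudulent: 0.35 × (1−0.9) × 0.05 = 0.00175
genuine: 0.65 × (1−0.6) × 0.2 = 0.052
Highest score → genuine.

genuine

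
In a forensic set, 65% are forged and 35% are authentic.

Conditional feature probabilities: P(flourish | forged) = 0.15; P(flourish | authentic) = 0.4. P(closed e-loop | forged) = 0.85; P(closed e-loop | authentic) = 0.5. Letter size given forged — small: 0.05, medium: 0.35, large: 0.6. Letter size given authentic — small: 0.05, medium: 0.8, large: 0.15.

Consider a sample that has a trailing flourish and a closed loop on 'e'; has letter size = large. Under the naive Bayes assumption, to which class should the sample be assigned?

forged: 0.65 × 0.15 × 0.85 × 0.6 = 0.049725
authentic: 0.35 × 0.4 × 0.5 × 0.15 = 0.0105
Highest score → forged.

forged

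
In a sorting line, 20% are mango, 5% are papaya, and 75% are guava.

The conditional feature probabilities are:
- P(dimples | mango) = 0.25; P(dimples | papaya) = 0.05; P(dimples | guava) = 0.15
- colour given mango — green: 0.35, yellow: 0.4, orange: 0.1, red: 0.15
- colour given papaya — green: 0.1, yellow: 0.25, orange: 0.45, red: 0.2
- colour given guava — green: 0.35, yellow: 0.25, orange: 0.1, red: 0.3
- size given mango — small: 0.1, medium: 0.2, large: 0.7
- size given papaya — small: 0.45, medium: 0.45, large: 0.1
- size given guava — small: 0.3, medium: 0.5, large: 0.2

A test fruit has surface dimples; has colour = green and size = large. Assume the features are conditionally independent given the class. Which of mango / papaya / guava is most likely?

mango: 0.2 × 0.25 × 0.35 × 0.7 = 0.01225
papaya: 0.05 × 0.05 × 0.1 × 0.1 = 0.000025
guava: 0.75 × 0.15 × 0.35 × 0.2 = 0.007875
Highest score → mango.

mango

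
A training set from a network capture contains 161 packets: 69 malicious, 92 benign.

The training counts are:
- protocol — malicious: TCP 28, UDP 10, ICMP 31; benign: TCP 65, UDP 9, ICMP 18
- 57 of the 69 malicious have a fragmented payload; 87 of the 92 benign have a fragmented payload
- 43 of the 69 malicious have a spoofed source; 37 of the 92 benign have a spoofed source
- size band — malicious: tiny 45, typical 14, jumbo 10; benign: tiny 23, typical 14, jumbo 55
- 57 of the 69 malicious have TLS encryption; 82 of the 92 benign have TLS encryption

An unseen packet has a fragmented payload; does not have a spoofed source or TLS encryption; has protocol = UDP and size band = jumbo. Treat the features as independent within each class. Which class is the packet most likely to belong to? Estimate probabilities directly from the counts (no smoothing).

malicious: (69/161) × (10/69) × (57/69) × (26/69) × (10/69) × (12/69) ≈ 0.000487312
benign: (92/161) × (9/92) × (87/92) × (55/92) × (55/92) × (10/92) ≈ 0.00205357
Highest score → benign.

benign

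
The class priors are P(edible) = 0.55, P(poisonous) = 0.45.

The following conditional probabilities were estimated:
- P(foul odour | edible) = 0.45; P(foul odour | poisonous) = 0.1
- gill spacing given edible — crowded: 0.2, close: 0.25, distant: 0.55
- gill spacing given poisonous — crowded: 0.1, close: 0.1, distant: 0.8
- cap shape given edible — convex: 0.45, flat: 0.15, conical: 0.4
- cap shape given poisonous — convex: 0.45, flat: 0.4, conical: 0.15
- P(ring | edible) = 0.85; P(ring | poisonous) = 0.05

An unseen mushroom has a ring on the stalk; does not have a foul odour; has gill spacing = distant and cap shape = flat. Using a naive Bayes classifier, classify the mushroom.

edible: 0.55 × (1−0.45) × 0.55 × 0.15 × 0.85 = 0.0212128125
poisonous: 0.45 × (1−0.1) × 0.8 × 0.4 × 0.05 = 0.00648
Highest score → edible.

edible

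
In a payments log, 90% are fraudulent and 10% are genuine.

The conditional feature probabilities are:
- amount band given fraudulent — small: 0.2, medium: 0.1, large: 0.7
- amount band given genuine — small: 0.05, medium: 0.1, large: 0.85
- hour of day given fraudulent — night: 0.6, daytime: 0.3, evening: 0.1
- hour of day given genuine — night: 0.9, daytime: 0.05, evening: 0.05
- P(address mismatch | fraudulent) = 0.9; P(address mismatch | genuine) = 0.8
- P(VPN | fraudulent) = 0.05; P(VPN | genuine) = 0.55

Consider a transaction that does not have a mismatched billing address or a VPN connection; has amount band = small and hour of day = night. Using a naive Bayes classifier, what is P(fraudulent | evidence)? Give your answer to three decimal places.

0.962

fraudulent: 0.9 × 0.2 × 0.6 × (1−0.9) × (1−0.05) = 0.01026
genuine: 0.1 × 0.05 × 0.9 × (1−0.8) × (1−0.55) = 0.000405
P(fraudulent | x) = 0.01026 / 0.010665 ≈ 0.962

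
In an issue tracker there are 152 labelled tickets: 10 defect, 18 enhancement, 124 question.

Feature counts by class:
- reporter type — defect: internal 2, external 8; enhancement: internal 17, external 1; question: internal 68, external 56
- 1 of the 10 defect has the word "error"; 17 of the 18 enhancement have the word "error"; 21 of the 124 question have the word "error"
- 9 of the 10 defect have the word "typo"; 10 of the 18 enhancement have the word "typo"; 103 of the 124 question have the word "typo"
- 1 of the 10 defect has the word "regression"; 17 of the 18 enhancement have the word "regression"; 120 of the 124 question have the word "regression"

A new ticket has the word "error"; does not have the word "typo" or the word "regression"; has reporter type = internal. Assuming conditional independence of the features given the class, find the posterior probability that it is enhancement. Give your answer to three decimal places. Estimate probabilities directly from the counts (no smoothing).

defect: (10/152) × (2/10) × (1/10) × (1/10) × (9/10) ≈ 0.000118421
enhancement: (18/152) × (17/18) × (17/18) × (8/18) × (1/18) ≈ 0.00260811
question: (124/152) × (68/124) × (21/124) × (21/124) × (4/124) ≈ 0.000413903
P(enhancement | x) = 0.00260811 / 0.003140434 ≈ 0.830

0.830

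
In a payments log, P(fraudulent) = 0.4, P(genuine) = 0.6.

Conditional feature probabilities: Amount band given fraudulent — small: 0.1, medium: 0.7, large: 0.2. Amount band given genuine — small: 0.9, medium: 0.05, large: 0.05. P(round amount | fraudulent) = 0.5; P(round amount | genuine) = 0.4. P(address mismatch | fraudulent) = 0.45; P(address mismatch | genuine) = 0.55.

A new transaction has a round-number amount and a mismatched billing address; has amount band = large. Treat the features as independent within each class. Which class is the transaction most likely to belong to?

fraudulent: 0.4 × 0.2 × 0.5 × 0.45 = 0.018
genuine: 0.6 × 0.05 × 0.4 × 0.55 = 0.0066
Highest score → fraudulent.

fraudulent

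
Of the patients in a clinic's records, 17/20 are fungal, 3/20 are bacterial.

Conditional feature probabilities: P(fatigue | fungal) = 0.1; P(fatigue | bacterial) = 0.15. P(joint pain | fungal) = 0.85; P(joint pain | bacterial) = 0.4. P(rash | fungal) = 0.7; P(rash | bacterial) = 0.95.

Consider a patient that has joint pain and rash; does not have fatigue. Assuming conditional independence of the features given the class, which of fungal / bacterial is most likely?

fungal: 0.85 × (1−0.1) × 0.85 × 0.7 = 0.455175
bacterial: 0.15 × (1−0.15) × 0.4 × 0.95 = 0.04845
Highest score → fungal.

fungal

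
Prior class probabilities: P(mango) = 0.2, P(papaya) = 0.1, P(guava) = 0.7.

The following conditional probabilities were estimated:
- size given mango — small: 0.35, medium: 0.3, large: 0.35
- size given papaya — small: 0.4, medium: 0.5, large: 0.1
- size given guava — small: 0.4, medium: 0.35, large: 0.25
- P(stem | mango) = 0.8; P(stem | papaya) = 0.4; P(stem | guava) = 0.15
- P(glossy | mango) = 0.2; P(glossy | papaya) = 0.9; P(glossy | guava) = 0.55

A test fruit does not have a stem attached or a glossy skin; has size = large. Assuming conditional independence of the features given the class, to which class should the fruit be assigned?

guava

mango: 0.2 × 0.35 × (1−0.8) × (1−0.2) = 0.0112
papaya: 0.1 × 0.1 × (1−0.4) × (1−0.9) = 0.0006
guava: 0.7 × 0.25 × (1−0.15) × (1−0.55) = 0.0669375
Highest score → guava.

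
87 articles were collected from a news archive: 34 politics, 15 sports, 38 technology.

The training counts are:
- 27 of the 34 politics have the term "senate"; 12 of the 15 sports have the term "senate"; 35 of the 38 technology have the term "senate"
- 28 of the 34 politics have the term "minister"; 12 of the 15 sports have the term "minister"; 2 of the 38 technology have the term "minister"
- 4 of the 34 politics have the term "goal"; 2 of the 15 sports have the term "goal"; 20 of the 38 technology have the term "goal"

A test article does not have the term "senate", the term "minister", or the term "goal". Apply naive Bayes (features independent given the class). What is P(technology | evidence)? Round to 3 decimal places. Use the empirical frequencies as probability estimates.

politics: (34/87) × (7/34) × (6/34) × (30/34) ≈ 0.0125283
sports: (15/87) × (3/15) × (3/15) × (13/15) ≈ 0.00597701
technology: (38/87) × (3/38) × (36/38) × (18/38) ≈ 0.0154743
P(technology | x) = 0.0154743 / 0.03397961 ≈ 0.455

0.455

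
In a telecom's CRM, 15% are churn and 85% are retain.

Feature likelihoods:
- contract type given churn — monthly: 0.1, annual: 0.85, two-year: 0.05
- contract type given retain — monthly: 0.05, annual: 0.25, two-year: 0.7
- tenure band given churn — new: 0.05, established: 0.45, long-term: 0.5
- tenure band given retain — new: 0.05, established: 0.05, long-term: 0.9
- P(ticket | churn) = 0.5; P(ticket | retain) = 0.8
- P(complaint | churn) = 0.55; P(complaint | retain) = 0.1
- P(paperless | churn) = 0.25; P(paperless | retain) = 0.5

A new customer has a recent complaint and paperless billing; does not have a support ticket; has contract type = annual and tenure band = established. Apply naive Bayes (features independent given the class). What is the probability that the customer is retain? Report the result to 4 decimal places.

0.0262

churn: 0.15 × 0.85 × 0.45 × (1−0.5) × 0.55 × 0.25 = 0.00394453125
retain: 0.85 × 0.25 × 0.05 × (1−0.8) × 0.1 × 0.5 = 0.00010625
P(retain | x) = 0.00010625 / 0.00405078125 ≈ 0.0262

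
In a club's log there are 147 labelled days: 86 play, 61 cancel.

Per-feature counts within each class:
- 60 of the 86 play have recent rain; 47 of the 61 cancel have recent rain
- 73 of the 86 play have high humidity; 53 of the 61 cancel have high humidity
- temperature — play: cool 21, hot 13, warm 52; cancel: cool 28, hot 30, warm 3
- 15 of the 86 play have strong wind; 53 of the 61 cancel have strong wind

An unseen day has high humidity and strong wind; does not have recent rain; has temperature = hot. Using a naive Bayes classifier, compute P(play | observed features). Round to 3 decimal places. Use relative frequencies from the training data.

0.101

play: (86/147) × (26/86) × (73/86) × (13/86) × (15/86) ≈ 0.00395839
cancel: (61/147) × (14/61) × (53/61) × (30/61) × (53/61) ≈ 0.0353585
P(play | x) = 0.00395839 / 0.03931689 ≈ 0.101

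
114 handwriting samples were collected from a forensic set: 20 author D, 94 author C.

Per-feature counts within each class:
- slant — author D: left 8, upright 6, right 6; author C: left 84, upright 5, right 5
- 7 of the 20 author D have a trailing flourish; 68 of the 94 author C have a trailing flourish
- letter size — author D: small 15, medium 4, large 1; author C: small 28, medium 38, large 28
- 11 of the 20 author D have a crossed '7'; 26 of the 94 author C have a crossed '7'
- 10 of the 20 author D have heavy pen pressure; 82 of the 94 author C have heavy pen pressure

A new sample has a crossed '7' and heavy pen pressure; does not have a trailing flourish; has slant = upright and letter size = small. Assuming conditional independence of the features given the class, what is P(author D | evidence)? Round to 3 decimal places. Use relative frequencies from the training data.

0.890

author D: (20/114) × (6/20) × (13/20) × (15/20) × (11/20) × (10/20) ≈ 0.00705592
author C: (94/114) × (5/94) × (26/94) × (28/94) × (26/94) × (82/94) ≈ 0.000871911
P(author D | x) = 0.00705592 / 0.007927831 ≈ 0.890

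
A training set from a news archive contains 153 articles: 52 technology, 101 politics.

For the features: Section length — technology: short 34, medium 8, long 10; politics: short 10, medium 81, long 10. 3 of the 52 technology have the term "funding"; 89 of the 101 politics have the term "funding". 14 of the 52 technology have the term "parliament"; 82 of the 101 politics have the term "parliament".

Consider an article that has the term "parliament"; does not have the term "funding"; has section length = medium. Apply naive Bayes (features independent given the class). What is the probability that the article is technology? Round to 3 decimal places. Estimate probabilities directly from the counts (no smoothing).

technology: (52/153) × (8/52) × (49/52) × (14/52) ≈ 0.0132653
politics: (101/153) × (81/101) × (12/101) × (82/101) ≈ 0.0510677
P(technology | x) = 0.0132653 / 0.064333 ≈ 0.206

0.206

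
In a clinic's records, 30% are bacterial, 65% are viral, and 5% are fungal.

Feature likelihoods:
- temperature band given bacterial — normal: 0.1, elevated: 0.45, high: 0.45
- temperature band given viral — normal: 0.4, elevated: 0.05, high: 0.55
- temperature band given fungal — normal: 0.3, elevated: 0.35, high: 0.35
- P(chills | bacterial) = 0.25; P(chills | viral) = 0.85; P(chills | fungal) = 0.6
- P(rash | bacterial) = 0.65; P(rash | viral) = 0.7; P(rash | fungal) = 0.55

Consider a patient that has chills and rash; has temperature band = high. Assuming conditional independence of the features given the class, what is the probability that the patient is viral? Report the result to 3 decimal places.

bacterial: 0.3 × 0.45 × 0.25 × 0.65 = 0.0219375
viral: 0.65 × 0.55 × 0.85 × 0.7 = 0.2127125
fungal: 0.05 × 0.35 × 0.6 × 0.55 = 0.005775
P(viral | x) = 0.2127125 / 0.240425 ≈ 0.885

0.885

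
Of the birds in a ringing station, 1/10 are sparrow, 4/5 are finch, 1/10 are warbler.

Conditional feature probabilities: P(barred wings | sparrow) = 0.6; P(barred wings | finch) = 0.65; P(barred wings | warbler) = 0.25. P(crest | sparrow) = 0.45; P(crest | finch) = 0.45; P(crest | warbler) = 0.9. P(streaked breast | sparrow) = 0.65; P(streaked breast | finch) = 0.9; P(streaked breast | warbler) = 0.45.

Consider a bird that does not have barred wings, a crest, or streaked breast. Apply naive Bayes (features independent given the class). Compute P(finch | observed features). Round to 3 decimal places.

0.566

sparrow: 0.1 × (1−0.6) × (1−0.45) × (1−0.65) = 0.0077
finch: 0.8 × (1−0.65) × (1−0.45) × (1−0.9) = 0.0154
warbler: 0.1 × (1−0.25) × (1−0.9) × (1−0.45) = 0.004125
P(finch | x) = 0.0154 / 0.027225 ≈ 0.566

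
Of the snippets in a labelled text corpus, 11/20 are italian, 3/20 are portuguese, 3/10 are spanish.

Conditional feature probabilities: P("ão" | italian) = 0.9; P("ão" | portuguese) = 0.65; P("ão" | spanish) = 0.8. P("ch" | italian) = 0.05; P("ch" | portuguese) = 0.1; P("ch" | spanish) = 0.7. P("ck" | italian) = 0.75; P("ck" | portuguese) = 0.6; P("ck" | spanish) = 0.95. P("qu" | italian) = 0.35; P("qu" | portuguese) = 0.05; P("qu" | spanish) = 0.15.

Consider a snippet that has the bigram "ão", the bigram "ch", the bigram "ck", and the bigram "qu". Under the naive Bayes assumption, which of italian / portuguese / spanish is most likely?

italian: 0.55 × 0.9 × 0.05 × 0.75 × 0.35 = 0.006496875
portuguese: 0.15 × 0.65 × 0.1 × 0.6 × 0.05 = 0.0002925
spanish: 0.3 × 0.8 × 0.7 × 0.95 × 0.15 = 0.02394
Highest score → spanish.

spanish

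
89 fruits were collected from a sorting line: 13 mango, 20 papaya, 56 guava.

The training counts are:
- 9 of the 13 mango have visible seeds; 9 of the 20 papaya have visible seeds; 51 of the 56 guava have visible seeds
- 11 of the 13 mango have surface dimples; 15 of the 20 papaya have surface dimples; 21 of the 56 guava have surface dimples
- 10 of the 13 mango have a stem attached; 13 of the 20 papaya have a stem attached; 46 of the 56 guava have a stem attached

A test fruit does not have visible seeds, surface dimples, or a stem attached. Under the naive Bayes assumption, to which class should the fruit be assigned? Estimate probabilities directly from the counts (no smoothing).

papaya

mango: (13/89) × (4/13) × (2/13) × (3/13) ≈ 0.00159564
papaya: (20/89) × (11/20) × (5/20) × (7/20) ≈ 0.0108146
guava: (56/89) × (5/56) × (35/56) × (10/56) ≈ 0.00627006
Highest score → papaya.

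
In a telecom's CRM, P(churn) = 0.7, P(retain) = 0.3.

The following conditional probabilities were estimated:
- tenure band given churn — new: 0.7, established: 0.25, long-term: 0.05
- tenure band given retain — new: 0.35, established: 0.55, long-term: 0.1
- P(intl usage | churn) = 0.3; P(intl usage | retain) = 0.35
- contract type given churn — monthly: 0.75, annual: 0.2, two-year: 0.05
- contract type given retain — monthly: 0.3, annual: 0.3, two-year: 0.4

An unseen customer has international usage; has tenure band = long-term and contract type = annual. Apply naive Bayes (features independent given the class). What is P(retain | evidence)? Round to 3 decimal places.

churn: 0.7 × 0.05 × 0.3 × 0.2 = 0.0021
retain: 0.3 × 0.1 × 0.35 × 0.3 = 0.00315
P(retain | x) = 0.00315 / 0.00525 ≈ 0.600

0.600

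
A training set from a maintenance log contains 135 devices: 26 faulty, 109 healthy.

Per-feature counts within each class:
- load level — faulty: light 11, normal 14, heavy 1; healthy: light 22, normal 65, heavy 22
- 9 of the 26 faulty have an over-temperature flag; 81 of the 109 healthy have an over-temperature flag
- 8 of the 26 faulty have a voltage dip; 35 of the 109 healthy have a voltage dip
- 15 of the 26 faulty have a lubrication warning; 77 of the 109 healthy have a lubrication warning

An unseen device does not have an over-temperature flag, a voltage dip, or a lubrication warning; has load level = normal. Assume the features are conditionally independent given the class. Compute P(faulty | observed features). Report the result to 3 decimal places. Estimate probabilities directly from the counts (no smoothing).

faulty: (26/135) × (14/26) × (17/26) × (18/26) × (11/26) ≈ 0.0198604
healthy: (109/135) × (65/109) × (28/109) × (74/109) × (32/109) ≈ 0.0246513
P(faulty | x) = 0.0198604 / 0.0445117 ≈ 0.446

0.446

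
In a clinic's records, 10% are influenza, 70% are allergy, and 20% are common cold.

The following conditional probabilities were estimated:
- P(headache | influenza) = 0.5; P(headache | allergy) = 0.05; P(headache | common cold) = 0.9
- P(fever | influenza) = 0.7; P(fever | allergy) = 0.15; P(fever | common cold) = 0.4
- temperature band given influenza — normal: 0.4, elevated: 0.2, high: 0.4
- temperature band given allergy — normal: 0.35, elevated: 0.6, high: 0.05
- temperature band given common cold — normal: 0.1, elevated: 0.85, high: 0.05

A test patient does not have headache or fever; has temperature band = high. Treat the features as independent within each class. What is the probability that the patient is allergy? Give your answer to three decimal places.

0.811

influenza: 0.1 × (1−0.5) × (1−0.7) × 0.4 = 0.006
allergy: 0.7 × (1−0.05) × (1−0.15) × 0.05 = 0.0282625
common cold: 0.2 × (1−0.9) × (1−0.4) × 0.05 = 0.0006
P(allergy | x) = 0.0282625 / 0.0348625 ≈ 0.811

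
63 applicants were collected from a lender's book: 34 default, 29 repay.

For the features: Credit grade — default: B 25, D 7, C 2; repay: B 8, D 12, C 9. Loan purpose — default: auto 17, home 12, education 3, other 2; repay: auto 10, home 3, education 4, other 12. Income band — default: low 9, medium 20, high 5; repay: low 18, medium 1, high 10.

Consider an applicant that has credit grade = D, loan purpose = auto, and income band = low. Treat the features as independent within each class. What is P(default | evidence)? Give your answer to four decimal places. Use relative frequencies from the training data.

default: (34/63) × (7/34) × (17/34) × (9/34) ≈ 0.0147059
repay: (29/63) × (12/29) × (10/29) × (18/29) ≈ 0.0407678
P(default | x) = 0.0147059 / 0.0554737 ≈ 0.2651

0.2651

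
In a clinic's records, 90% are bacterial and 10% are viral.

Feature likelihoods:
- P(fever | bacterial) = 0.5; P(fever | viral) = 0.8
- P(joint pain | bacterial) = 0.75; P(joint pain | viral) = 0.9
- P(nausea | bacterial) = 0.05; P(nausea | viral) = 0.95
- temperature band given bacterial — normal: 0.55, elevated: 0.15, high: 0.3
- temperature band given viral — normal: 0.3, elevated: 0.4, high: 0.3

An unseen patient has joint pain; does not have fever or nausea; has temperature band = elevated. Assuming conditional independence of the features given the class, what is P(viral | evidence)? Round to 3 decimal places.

bacterial: 0.9 × (1−0.5) × 0.75 × (1−0.05) × 0.15 = 0.04809375
viral: 0.1 × (1−0.8) × 0.9 × (1−0.95) × 0.4 = 0.00036
P(viral | x) = 0.00036 / 0.04845375 ≈ 0.007

0.007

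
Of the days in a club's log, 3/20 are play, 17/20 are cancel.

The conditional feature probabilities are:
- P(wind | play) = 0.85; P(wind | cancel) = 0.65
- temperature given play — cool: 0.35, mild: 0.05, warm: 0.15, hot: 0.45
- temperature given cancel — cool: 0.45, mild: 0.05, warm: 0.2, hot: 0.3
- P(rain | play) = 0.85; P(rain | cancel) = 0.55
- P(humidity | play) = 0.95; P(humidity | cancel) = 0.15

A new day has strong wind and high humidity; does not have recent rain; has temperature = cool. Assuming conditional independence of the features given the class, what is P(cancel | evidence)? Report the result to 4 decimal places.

0.7252

play: 0.15 × 0.85 × 0.35 × (1−0.85) × 0.95 = 0.0063590625
cancel: 0.85 × 0.65 × 0.45 × (1−0.55) × 0.15 = 0.0167821875
P(cancel | x) = 0.0167821875 / 0.02314125 ≈ 0.7252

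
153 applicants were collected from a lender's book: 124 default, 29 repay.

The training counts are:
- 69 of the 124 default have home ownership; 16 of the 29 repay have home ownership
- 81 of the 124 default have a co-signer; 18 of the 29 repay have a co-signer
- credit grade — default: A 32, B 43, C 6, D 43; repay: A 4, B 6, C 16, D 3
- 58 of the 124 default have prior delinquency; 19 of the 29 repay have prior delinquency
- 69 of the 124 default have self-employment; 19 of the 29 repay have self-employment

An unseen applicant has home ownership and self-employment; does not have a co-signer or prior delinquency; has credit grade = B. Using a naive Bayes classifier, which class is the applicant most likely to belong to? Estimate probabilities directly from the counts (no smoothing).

default: (124/153) × (69/124) × (43/124) × (43/124) × (66/124) × (69/124) ≈ 0.016062
repay: (29/153) × (16/29) × (11/29) × (6/29) × (10/29) × (19/29) ≈ 0.0018541
Highest score → default.

default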